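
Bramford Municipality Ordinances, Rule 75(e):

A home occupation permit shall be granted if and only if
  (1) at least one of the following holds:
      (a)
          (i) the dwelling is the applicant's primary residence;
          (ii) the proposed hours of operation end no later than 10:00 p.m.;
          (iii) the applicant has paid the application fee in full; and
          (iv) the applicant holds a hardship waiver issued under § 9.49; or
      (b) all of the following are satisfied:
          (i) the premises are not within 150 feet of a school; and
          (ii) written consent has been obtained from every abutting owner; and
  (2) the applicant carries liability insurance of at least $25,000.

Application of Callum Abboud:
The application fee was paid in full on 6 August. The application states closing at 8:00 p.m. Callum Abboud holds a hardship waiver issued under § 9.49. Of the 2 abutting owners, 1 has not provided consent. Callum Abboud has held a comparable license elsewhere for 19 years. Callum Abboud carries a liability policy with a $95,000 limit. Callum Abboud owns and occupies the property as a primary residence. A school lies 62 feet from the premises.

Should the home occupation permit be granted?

(i) primary residence — holds.
(ii) closes by 10 p.m. — holds.
(iii) fee paid — met.
(iv) hardship waiver — holds.
(a) = T AND T AND T AND T = true.
(i) ≥150 ft from school — fails.
(ii) all abutters consent — fails.
So (b) is not satisfied (F AND F).
(1) = T OR F = true.
(2) insurance ≥ $25,000 — holds.
Overall: T AND T → true.

Yes — granted.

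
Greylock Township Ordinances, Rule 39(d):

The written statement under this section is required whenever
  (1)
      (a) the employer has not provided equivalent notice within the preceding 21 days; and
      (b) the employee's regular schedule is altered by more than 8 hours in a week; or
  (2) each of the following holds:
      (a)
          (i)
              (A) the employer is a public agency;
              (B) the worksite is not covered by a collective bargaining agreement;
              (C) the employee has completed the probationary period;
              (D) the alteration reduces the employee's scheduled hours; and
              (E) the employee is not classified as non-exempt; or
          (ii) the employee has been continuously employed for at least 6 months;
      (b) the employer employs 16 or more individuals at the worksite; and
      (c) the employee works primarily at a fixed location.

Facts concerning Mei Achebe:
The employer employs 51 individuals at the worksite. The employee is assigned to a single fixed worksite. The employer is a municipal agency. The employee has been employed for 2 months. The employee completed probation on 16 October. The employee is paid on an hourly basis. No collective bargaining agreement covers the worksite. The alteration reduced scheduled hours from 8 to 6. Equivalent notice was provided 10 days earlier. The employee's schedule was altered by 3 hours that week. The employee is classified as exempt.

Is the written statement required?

(a) no recent notice — fails.
(b) schedule shift > 8h — not satisfied.
(1): F AND F → false.
(A) public agency — met.
(B) no CBA — met.
(C) past probation — holds.
(D) hours reduced — holds.
(E) not (non-exempt) — satisfied.
So (i) is satisfied (T AND T AND T AND T AND T).
(ii) tenure ≥ 6 mo. — not satisfied.
So (a) is satisfied (T OR F).
(b) ≥ 16 at site — satisfied.
(c) fixed location — holds.
(2): T AND T AND T → true.
So Overall is satisfied (F OR T).

Yes — required.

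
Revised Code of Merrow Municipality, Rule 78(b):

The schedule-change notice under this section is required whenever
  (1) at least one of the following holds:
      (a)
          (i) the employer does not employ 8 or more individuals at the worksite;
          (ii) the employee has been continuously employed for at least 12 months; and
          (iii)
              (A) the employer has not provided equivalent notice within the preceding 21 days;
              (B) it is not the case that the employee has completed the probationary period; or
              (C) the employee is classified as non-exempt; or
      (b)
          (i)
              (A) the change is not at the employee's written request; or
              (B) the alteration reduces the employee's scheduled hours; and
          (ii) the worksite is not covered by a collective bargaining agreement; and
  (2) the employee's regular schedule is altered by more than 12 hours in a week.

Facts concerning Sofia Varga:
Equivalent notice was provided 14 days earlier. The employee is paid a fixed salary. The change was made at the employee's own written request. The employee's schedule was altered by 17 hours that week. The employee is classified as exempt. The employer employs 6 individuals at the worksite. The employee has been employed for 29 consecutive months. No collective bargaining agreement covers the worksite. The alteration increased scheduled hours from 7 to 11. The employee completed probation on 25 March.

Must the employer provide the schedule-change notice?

No — not required.

(i) not (≥ 8 at site) — met.
(ii) tenure ≥ 12 mo. — holds.
(A) no recent notice — fails.
(B) not (past probation) — not satisfied.
(C) non-exempt — not satisfied.
So (iii) is not satisfied (F OR F OR F).
(a) = T AND T AND F = false.
(A) not employee-requested — fails.
(B) hours reduced — not satisfied.
So (i) is not satisfied (F OR F).
(ii) no CBA — met.
(b): F AND T → false.
So (1) is not satisfied (F OR F).
(2) schedule shift > 12h — satisfied.
Overall: F AND T → false.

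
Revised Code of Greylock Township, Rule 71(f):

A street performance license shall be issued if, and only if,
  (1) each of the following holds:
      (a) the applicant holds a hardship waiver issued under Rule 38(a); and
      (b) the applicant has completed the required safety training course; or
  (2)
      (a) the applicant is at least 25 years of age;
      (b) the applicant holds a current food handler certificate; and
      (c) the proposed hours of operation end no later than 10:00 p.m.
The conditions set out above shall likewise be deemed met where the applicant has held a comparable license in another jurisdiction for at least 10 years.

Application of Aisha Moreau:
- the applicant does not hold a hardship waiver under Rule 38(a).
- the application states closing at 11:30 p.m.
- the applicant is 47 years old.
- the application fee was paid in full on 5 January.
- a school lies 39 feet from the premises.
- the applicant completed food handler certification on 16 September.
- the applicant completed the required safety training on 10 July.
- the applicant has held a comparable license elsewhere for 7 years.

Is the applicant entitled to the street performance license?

No — denied.

(a) hardship waiver — not met.
(b) safety training — holds.
(1) = F AND T = false.
(a) age ≥ 25 — satisfied.
(b) food handler cert. — holds.
(c) closes by 10 p.m. — not met.
(2) = T AND T AND F = false.
So Overall is not satisfied (F OR F).
Exception (prior license ≥ 10 yr) — not satisfied.
Result: main false OR exception false → false.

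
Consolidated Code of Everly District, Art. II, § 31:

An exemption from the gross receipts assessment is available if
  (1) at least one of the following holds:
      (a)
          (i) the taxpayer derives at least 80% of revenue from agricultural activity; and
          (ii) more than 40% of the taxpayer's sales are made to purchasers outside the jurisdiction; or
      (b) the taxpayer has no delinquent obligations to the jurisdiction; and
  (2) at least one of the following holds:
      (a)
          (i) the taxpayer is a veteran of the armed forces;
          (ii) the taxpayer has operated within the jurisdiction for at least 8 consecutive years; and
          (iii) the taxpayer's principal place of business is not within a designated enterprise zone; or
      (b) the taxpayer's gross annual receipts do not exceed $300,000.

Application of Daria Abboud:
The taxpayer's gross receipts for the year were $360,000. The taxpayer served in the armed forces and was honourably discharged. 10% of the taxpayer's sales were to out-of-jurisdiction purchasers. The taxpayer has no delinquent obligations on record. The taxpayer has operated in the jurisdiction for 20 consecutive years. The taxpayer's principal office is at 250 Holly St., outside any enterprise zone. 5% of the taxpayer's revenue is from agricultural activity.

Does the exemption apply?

(i) ≥80% agricultural — not satisfied.
(ii) >40% out-of-jur. sales — not satisfied.
(a): F AND F → false.
(b) no delinquency — met.
(1): F OR T → true.
(i) veteran — holds.
(ii) ≥ 8 yrs in jurisdiction — satisfied.
(iii) not (in enterprise zone) — met.
(a) = T AND T AND T = true.
(b) receipts ≤ $300,000 — not satisfied.
So (2) is satisfied (T OR F).
Overall = T AND T = true.

Yes — exempt.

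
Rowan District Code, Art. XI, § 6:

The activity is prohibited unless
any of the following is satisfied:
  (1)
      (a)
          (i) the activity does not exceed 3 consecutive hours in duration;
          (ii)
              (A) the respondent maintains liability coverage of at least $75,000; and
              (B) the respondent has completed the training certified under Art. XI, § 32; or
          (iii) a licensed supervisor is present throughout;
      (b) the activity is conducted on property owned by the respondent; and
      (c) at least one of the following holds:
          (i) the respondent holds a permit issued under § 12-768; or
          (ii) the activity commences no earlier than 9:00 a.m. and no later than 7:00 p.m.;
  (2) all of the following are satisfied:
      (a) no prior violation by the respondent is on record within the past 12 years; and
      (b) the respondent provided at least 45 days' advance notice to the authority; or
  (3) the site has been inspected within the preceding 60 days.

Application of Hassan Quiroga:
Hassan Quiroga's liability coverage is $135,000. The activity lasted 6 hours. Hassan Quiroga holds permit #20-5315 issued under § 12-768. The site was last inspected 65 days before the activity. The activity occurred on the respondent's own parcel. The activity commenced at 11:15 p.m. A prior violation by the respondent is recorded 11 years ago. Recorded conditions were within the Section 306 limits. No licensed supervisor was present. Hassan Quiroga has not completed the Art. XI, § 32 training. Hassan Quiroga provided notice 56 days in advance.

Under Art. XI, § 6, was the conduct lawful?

(i) ≤ 3 hrs duration — fails.
(A) coverage ≥ $75,000 — met.
(B) training certified — not met.
(ii) = T AND F = false.
(iii) supervisor present — fails.
(a): F OR F OR F → false.
(b) own property — met.
(i) holds permit — satisfied.
(ii) start within hours — not satisfied.
So (c) is satisfied (T OR F).
(1): F AND T AND T → false.
(a) no prior violation — not satisfied.
(b) ≥45 days' notice — holds.
So (2) is not satisfied (F AND T).
(3) site inspected — fails.
Overall: F OR F OR F → false.

No — unlawful.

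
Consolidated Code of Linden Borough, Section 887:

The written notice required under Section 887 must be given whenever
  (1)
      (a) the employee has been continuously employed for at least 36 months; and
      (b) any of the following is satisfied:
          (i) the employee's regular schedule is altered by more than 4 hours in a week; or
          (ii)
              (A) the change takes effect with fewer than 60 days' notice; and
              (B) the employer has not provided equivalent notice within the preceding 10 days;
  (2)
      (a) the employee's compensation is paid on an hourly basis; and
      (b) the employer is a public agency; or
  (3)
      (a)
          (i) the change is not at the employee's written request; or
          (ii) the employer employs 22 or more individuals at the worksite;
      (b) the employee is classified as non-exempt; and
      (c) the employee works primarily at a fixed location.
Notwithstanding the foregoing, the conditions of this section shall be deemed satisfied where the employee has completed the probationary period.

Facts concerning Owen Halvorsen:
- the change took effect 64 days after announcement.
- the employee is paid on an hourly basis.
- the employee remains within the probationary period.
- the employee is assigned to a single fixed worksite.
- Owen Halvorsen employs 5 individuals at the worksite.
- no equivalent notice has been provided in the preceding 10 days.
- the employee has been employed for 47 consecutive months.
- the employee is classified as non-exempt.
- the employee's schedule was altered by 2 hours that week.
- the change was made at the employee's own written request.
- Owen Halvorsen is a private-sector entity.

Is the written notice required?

No — not required.

(a) tenure ≥ 36 mo. — satisfied.
(i) schedule shift > 4h — fails.
(A) < 60 days' notice — fails.
(B) no recent notice — satisfied.
So (ii) is not satisfied (F AND T).
(b): F OR F → false.
(1): T AND F → false.
(a) hourly-paid — satisfied.
(b) public agency — not met.
(2): T AND F → false.
(i) not employee-requested — not met.
(ii) ≥ 22 at site — not satisfied.
(a): F OR F → false.
(b) non-exempt — holds.
(c) fixed location — met.
(3) = F AND T AND T = false.
Overall: F OR F OR F → false.
Exception (past probation) — not satisfied.
Result: main false OR exception false → false.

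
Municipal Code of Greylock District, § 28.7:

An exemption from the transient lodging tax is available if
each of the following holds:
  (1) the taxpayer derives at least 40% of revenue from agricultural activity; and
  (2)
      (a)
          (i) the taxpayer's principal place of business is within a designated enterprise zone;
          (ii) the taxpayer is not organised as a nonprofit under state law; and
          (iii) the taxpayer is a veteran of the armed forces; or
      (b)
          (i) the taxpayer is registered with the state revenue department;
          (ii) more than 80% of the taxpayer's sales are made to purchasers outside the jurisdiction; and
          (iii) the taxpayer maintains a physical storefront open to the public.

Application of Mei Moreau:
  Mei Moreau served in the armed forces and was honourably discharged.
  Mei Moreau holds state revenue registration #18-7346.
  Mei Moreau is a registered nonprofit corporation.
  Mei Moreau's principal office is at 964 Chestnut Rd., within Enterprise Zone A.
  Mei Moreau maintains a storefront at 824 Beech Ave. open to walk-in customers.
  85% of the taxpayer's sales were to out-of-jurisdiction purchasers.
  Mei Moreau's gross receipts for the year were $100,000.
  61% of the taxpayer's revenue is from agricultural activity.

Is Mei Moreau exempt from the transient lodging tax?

(1) ≥40% agricultural — holds.
(i) in enterprise zone — holds.
(ii) not (nonprofit) — not satisfied.
(iii) veteran — holds.
So (a) is not satisfied (T AND F AND T).
(i) state-registered — met.
(ii) >80% out-of-jur. sales — holds.
(iii) has storefront — met.
(b) = T AND T AND T = true.
(2) = F OR T = true.
So Overall is satisfied (T AND T).

Yes — exempt.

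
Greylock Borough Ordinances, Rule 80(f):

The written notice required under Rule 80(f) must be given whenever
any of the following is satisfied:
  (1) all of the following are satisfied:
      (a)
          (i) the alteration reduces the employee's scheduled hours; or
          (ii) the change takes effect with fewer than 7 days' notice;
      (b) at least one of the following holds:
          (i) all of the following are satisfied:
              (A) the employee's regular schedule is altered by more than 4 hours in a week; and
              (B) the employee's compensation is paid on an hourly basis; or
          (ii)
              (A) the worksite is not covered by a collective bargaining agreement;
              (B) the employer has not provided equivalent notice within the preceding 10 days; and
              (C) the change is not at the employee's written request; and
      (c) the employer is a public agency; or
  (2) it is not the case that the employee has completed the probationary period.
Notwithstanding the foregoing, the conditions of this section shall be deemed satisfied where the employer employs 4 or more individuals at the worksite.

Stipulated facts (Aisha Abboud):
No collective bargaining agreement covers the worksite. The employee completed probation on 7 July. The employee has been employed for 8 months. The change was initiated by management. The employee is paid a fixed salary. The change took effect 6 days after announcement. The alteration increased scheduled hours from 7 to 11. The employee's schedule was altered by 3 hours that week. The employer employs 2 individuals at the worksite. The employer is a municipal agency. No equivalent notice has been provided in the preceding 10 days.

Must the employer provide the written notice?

Yes — required.

(i) hours reduced — not met.
(ii) < 7 days' notice — satisfied.
(a) = F OR T = true.
(A) schedule shift > 4h — fails.
(B) hourly-paid — not met.
So (i) is not satisfied (F AND F).
(A) no CBA — satisfied.
(B) no recent notice — met.
(C) not employee-requested — holds.
(ii) = T AND T AND T = true.
So (b) is satisfied (F OR T).
(c) public agency — holds.
(1): T AND T AND T → true.
(2) not (past probation) — not met.
So Overall is satisfied (T OR F).
Exception (≥ 4 at site) — not satisfied.
Result: main true OR exception false → true.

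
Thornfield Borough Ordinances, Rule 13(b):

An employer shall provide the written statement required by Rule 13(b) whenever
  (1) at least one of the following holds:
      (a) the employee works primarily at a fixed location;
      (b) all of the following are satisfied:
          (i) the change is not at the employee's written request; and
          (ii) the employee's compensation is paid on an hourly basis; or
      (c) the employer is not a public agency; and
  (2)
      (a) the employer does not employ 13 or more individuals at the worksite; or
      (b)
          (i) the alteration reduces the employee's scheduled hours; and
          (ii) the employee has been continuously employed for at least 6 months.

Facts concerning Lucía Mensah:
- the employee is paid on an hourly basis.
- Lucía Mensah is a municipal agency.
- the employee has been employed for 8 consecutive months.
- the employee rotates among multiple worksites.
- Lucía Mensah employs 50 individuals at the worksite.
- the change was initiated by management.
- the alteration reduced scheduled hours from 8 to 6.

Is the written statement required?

Yes — required.

(a) fixed location — not satisfied.
(i) not employee-requested — satisfied.
(ii) hourly-paid — met.
(b): T AND T → true.
(c) not (public agency) — not satisfied.
So (1) is satisfied (F OR T OR F).
(a) not (≥ 13 at site) — not satisfied.
(i) hours reduced — holds.
(ii) tenure ≥ 6 mo. — met.
(b): T AND T → true.
(2): F OR T → true.
So Overall is satisfied (T AND T).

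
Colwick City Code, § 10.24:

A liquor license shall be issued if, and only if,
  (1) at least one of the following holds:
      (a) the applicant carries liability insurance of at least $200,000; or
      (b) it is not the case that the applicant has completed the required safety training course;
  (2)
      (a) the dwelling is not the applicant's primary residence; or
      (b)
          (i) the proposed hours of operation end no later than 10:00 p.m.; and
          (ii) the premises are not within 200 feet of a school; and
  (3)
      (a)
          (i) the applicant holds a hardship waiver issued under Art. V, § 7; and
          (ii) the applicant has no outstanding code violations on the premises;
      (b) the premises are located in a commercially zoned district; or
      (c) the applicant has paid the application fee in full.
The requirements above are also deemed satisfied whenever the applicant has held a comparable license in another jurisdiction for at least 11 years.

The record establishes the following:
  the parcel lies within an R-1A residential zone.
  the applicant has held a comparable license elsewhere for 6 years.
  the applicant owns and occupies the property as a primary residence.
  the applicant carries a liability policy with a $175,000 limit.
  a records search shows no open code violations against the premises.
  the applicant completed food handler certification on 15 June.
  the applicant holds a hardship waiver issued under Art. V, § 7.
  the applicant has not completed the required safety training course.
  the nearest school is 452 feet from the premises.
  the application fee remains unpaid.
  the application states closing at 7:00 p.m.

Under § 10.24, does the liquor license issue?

Yes — granted.

(a) insurance ≥ $200,000 — not met.
(b) not (safety training) — met.
So (1) is satisfied (F OR T).
(a) not (primary residence) — not satisfied.
(i) closes by 10 p.m. — satisfied.
(ii) ≥200 ft from school — satisfied.
(b) = T AND T = true.
(2): F OR T → true.
(i) hardship waiver — holds.
(ii) no code violations — satisfied.
(a) = T AND T = true.
(b) commercially zoned — not met.
(c) fee paid — not satisfied.
(3) = T OR F OR F = true.
So Overall is satisfied (T AND T AND T).
Exception (prior license ≥ 11 yr) — not satisfied.
Result: main true OR exception false → true.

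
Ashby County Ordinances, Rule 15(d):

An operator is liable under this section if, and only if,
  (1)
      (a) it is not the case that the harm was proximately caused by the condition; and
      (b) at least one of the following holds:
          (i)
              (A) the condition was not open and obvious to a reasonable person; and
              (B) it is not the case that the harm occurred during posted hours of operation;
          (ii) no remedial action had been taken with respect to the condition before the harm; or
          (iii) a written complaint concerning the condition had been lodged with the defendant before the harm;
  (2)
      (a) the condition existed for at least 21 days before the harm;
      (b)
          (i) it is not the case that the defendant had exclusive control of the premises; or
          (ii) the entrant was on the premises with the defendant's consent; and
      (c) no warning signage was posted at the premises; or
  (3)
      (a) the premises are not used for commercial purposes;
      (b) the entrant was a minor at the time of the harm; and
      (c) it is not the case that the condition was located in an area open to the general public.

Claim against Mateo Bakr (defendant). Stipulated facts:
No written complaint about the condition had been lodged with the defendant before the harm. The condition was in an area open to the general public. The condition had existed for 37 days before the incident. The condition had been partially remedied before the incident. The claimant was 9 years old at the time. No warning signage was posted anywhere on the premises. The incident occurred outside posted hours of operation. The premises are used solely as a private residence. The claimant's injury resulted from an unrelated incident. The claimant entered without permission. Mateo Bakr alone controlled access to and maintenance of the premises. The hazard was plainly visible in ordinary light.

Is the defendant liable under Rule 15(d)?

No — not liable.

(a) not (proximate cause) — satisfied.
(A) not open/obvious — not satisfied.
(B) not (during posted hours) — met.
So (i) is not satisfied (F AND T).
(ii) no remedial action — not met.
(iii) complaint lodged — not met.
(b): F OR F OR F → false.
(1) = T AND F = false.
(a) condition ≥21 days old — satisfied.
(i) not (exclusive control) — fails.
(ii) consent to enter — fails.
So (b) is not satisfied (F OR F).
(c) no signage posted — satisfied.
So (2) is not satisfied (T AND F AND T).
(a) not (commercial use) — met.
(b) entrant a minor — satisfied.
(c) not (public area) — not met.
(3): T AND T AND F → false.
Overall: F OR F OR F → false.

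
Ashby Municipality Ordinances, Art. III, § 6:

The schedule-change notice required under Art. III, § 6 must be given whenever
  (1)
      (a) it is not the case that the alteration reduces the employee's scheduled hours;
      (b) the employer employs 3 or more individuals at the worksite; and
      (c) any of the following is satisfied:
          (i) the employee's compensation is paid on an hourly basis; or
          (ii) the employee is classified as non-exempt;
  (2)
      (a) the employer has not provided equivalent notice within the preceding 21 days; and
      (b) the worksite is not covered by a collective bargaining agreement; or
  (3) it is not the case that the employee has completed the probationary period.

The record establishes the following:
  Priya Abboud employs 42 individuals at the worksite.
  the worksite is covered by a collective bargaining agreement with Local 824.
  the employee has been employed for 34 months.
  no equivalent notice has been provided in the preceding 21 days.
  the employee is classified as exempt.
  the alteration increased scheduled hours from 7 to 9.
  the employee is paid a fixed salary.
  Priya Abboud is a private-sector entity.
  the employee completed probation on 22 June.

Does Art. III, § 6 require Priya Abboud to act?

(a) not (hours reduced) — satisfied.
(b) ≥ 3 at site — satisfied.
(i) hourly-paid — not met.
(ii) non-exempt — fails.
(c) = F OR F = false.
(1) = T AND T AND F = false.
(a) no recent notice — holds.
(b) no CBA — not met.
So (2) is not satisfied (T AND F).
(3) not (past probation) — not met.
Overall = F OR F OR F = false.

No — not required.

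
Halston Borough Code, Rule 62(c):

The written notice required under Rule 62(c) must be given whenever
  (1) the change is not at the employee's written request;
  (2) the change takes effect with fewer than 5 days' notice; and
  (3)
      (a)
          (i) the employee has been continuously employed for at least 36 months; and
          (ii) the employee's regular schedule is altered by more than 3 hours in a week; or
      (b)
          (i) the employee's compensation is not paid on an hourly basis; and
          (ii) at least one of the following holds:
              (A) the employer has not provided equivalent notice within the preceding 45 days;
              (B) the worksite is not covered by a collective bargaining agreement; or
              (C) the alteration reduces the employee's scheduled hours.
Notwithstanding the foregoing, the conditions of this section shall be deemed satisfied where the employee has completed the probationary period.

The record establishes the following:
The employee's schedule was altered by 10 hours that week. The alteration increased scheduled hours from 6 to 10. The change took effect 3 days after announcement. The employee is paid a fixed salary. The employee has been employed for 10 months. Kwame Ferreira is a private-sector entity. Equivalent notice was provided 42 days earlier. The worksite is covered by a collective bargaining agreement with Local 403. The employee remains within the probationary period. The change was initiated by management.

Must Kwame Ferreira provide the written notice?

(1) not employee-requested — satisfied.
(2) < 5 days' notice — holds.
(i) tenure ≥ 36 mo. — not met.
(ii) schedule shift > 3h — met.
(a) = F AND T = false.
(i) not (hourly-paid) — met.
(A) no recent notice — fails.
(B) no CBA — not met.
(C) hours reduced — not satisfied.
(ii) = F OR F OR F = false.
(b) = T AND F = false.
(3) = F OR F = false.
Overall = T AND T AND F = false.
Exception (past probation) — not satisfied.
Result: main false OR exception false → false.

No — not required.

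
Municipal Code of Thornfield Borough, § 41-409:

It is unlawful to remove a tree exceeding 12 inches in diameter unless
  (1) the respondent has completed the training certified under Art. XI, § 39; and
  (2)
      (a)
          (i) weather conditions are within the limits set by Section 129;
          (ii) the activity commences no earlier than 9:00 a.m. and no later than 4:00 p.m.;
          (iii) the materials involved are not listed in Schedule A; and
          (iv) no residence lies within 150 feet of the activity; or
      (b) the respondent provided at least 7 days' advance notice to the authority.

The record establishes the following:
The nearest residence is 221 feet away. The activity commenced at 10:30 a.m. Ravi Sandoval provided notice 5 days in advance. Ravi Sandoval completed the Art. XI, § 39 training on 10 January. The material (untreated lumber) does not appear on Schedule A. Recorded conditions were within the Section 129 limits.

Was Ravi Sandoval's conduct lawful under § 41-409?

(1) training certified — holds.
(i) weather ok — satisfied.
(ii) start within hours — holds.
(iii) not (Schedule A material) — holds.
(iv) no residence in 150 ft — holds.
(a) = T AND T AND T AND T = true.
(b) ≥7 days' notice — not satisfied.
(2): T OR F → true.
Overall = T AND T = true.

Yes — lawful.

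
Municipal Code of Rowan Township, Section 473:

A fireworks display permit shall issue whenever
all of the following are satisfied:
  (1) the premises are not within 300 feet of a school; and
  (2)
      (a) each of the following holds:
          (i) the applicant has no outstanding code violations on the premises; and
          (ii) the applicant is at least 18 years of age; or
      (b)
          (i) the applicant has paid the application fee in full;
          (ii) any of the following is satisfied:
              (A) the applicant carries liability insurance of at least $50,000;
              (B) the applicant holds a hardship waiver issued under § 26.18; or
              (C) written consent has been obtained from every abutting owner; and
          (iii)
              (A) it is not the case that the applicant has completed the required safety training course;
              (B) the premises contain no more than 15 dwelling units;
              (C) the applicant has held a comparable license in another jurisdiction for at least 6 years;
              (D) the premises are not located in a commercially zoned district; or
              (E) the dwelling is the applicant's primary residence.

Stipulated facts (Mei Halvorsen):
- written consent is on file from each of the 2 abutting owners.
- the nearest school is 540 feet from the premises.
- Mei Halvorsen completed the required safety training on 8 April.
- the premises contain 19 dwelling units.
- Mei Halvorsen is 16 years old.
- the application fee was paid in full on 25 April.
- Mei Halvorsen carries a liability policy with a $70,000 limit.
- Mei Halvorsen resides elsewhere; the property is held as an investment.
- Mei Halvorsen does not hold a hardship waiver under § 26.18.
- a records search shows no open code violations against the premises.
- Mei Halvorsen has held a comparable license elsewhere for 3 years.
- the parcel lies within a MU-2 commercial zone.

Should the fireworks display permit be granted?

(1) ≥300 ft from school — met.
(i) no code violations — met.
(ii) age ≥ 18 — fails.
So (a) is not satisfied (T AND F).
(i) fee paid — holds.
(A) insurance ≥ $50,000 — holds.
(B) hardship waiver — not met.
(C) all abutters consent — satisfied.
So (ii) is satisfied (T OR F OR T).
(A) not (safety training) — not satisfied.
(B) ≤ 15 units — not met.
(C) prior license ≥ 6 yr — not satisfied.
(D) not (commercially zoned) — fails.
(E) primary residence — not met.
(iii) = F OR F OR F OR F OR F = false.
(b): T AND T AND F → false.
So (2) is not satisfied (F OR F).
Overall: T AND F → false.

No — denied.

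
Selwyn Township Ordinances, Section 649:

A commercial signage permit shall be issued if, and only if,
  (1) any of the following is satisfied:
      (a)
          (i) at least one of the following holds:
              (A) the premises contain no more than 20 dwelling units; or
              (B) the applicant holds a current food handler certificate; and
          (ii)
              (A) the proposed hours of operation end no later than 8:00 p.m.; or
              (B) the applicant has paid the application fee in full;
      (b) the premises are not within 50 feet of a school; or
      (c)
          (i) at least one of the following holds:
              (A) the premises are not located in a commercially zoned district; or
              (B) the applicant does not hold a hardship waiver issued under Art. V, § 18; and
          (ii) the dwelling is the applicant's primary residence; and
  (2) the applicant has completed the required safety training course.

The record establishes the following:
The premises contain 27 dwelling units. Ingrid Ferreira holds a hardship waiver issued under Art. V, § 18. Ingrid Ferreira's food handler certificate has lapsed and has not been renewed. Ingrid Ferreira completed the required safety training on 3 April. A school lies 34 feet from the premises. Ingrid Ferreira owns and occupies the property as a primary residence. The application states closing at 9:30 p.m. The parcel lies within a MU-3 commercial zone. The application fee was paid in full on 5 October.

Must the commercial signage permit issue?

(A) ≤ 20 units — not satisfied.
(B) food handler cert. — not satisfied.
(i): F OR F → false.
(A) closes by 8 p.m. — not satisfied.
(B) fee paid — met.
(ii): F OR T → true.
(a) = F AND T = false.
(b) ≥50 ft from school — not satisfied.
(A) not (commercially zoned) — not met.
(B) not (hardship waiver) — fails.
(i): F OR F → false.
(ii) primary residence — met.
So (c) is not satisfied (F AND T).
(1) = F OR F OR F = false.
(2) safety training — holds.
So Overall is not satisfied (F AND T).

No — denied.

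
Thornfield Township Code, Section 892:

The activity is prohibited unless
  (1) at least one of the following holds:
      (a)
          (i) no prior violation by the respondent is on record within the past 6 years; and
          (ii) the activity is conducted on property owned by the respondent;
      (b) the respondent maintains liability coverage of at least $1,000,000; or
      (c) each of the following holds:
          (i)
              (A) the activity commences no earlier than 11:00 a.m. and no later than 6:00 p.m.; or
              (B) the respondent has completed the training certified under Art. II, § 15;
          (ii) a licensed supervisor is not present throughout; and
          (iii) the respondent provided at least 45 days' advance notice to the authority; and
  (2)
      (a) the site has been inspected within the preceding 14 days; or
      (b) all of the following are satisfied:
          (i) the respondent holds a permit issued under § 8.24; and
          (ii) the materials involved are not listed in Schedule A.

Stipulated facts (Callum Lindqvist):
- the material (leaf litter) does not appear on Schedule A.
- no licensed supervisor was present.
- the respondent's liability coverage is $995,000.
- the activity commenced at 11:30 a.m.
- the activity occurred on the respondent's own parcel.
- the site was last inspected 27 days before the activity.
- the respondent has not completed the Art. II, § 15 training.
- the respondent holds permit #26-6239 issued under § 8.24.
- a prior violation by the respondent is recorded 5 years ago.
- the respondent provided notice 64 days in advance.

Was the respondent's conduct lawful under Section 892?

(i) no prior violation — not satisfied.
(ii) own property — met.
(a): F AND T → false.
(b) coverage ≥ $1,000,000 — not met.
(A) start within hours — satisfied.
(B) training certified — fails.
(i) = T OR F = true.
(ii) not (supervisor present) — satisfied.
(iii) ≥45 days' notice — satisfied.
(c): T AND T AND T → true.
(1) = F OR F OR T = true.
(a) site inspected — fails.
(i) holds permit — holds.
(ii) not (Schedule A material) — met.
(b) = T AND T = true.
(2): F OR T → true.
So Overall is satisfied (T AND T).

Yes — lawful.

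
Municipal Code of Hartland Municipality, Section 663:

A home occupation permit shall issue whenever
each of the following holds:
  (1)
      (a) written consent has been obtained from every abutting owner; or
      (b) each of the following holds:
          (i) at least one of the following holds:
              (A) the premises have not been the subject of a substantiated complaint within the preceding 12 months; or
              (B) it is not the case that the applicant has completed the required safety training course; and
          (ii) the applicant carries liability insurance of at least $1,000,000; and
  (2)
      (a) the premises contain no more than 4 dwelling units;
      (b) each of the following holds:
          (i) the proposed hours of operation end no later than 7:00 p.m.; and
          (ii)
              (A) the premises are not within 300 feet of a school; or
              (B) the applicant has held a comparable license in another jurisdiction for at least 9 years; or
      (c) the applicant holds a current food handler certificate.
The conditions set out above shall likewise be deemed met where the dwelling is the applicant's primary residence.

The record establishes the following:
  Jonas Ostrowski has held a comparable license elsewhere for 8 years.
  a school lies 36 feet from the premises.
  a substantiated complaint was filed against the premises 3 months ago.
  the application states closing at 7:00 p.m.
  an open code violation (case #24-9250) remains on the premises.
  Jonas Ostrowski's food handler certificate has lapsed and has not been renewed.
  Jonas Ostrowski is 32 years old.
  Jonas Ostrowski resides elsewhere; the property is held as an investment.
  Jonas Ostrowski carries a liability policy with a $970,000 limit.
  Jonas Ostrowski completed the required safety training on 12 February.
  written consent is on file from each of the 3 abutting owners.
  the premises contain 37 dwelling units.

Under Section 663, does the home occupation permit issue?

No — denied.

(a) all abutters consent — met.
(A) no complaint in 12 mo. — not satisfied.
(B) not (safety training) — not satisfied.
(i): F OR F → false.
(ii) insurance ≥ $1,000,000 — fails.
So (b) is not satisfied (F AND F).
(1) = T OR F = true.
(a) ≤ 4 units — not satisfied.
(i) closes by 7 p.m. — holds.
(A) ≥300 ft from school — fails.
(B) prior license ≥ 9 yr — not satisfied.
(ii): F OR F → false.
So (b) is not satisfied (T AND F).
(c) food handler cert. — not met.
(2): F OR F OR F → false.
So Overall is not satisfied (T AND F).
Exception (primary residence) — not satisfied.
Result: main false OR exception false → false.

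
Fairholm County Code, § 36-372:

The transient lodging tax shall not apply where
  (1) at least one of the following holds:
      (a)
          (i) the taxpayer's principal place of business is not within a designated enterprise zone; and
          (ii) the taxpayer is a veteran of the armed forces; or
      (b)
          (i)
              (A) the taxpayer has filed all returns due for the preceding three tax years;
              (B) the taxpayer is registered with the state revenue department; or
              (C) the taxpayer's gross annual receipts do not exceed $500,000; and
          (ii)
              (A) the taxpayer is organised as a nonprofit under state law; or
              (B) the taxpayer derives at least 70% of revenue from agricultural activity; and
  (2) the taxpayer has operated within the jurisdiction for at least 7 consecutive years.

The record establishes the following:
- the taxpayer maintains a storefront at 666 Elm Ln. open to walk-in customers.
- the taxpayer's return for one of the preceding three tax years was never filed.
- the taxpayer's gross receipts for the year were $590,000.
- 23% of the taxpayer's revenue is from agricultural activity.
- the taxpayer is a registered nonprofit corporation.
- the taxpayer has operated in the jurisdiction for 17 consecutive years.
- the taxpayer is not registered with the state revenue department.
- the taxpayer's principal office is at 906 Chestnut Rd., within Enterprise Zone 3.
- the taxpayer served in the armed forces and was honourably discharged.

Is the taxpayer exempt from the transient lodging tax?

No — not exempt.

(i) not (in enterprise zone) — fails.
(ii) veteran — holds.
(a) = F AND T = false.
(A) returns current — not met.
(B) state-registered — fails.
(C) receipts ≤ $500,000 — fails.
(i): F OR F OR F → false.
(A) nonprofit — met.
(B) ≥70% agricultural — not met.
So (ii) is satisfied (T OR F).
So (b) is not satisfied (F AND T).
So (1) is not satisfied (F OR F).
(2) ≥ 7 yrs in jurisdiction — satisfied.
Overall: F AND T → false.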